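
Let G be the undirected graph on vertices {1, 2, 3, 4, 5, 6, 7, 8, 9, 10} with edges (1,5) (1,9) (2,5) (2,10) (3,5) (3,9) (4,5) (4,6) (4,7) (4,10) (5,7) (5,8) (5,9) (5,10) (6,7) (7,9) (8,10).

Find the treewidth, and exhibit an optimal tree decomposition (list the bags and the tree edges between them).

Each bag holds 3 vertices, so the decomposition has width 2, which upper-bounds the treewidth. On the other hand G contains the 3-clique {2, 5, 10}. A clique must lie in a single bag of any decomposition, so no decomposition can have width below 2. Therefore the treewidth is 2.

Treewidth 2.
One such decomposition:
Bags: B1 = {4, 6, 7}  B2 = {4, 5, 7}  B3 = {4, 5, 10}  B4 = {5, 7, 9}  B5 = {5, 8, 10}  B6 = {1, 5, 9}  B7 = {2, 5, 10}  B8 = {3, 5, 9}
Tree: B1–B2, B2–B3, B2–B4, B3–B5, B4–B6, B3–B7, B4–B8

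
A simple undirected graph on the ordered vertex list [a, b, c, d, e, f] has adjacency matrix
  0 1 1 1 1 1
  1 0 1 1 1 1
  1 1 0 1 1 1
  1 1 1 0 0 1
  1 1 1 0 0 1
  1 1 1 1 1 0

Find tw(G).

A width-4 tree decomposition is:
Bags: B1 = {a, b, c, e, f}  B2 = {a, b, c, d, f}
Tree: B1–B2
Each bag holds 5 vertices, so the decomposition has width 4, which upper-bounds the treewidth. Conversely, {a, b, c, d, f} is a clique of size 5, and the vertices of any clique must share a bag in every tree decomposition; so some bag has ≥ 5 vertices and tw(G) ≥ 4. The upper and lower bounds meet at 4, so that is the treewidth.

4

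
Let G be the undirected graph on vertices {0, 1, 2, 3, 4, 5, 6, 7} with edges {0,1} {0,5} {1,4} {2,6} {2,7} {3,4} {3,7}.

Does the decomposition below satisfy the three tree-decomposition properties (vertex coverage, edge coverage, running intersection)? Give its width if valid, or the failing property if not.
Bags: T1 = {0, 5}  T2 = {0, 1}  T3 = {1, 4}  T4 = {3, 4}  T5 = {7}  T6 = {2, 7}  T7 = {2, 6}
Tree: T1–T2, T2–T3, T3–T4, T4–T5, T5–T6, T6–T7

A tree decomposition must satisfy three properties: every vertex lies in some bag; for every edge, both endpoints lie together in some bag; and for every vertex, the bags containing it form a connected subtree. Here edge (3,7) lies in no bag, so the decomposition is invalid.

No — edge (3,7) lies in no bag.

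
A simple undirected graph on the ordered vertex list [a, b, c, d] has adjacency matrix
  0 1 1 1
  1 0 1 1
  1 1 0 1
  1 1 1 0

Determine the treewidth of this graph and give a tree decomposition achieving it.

Treewidth 3.
Bags: B1 = {a, b, c, d}
Tree: (single bag)

With just one bag of size 4, the width is 4 − 1 = 3, so tw(G) ≤ 3. Conversely, {a, b, c, d} is a clique of size 4, and the vertices of any clique must share a bag in every tree decomposition; so some bag has ≥ 4 vertices and tw(G) ≥ 3. The upper and lower bounds meet at 3, so that is the treewidth.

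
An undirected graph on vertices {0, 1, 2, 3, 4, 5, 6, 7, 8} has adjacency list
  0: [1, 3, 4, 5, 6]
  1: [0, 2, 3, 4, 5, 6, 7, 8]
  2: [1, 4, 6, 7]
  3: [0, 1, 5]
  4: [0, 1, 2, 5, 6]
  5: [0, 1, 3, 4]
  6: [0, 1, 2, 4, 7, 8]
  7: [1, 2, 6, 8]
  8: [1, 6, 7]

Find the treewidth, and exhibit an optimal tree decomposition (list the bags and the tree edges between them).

Treewidth 3.
One such decomposition:
Bags: B1 = {1, 2, 4, 6}  B2 = {0, 1, 4, 6}  B3 = {0, 1, 4, 5}  B4 = {0, 1, 3, 5}  B5 = {1, 2, 6, 7}  B6 = {1, 6, 7, 8}
Tree: B1–B2, B2–B3, B3–B4, B1–B5, B5–B6

The largest bag has 4 vertices, giving width 3; this decomposition certifies tw(G) ≤ 3. Conversely, {0, 1, 3, 5} is a clique of size 4, and the vertices of any clique must share a bag in every tree decomposition; so some bag has ≥ 4 vertices and tw(G) ≥ 3. The upper and lower bounds meet at 3, so that is the treewidth.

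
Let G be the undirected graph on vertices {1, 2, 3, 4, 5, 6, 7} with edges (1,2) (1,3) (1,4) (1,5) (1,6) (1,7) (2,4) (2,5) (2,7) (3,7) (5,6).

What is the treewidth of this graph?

A width-2 tree decomposition is:
Bags: B1 = {1, 2, 5}  B2 = {1, 5, 6}  B3 = {1, 2, 7}  B4 = {1, 3, 7}  B5 = {1, 2, 4}
Tree: B1–B2, B1–B3, B3–B4, B3–B5
Each bag holds 3 vertices, so the decomposition has width 2, which upper-bounds the treewidth. On the other hand G contains the 3-clique {1, 2, 4}. A clique must lie in a single bag of any decomposition, so no decomposition can have width below 2. Therefore the treewidth is 2.

2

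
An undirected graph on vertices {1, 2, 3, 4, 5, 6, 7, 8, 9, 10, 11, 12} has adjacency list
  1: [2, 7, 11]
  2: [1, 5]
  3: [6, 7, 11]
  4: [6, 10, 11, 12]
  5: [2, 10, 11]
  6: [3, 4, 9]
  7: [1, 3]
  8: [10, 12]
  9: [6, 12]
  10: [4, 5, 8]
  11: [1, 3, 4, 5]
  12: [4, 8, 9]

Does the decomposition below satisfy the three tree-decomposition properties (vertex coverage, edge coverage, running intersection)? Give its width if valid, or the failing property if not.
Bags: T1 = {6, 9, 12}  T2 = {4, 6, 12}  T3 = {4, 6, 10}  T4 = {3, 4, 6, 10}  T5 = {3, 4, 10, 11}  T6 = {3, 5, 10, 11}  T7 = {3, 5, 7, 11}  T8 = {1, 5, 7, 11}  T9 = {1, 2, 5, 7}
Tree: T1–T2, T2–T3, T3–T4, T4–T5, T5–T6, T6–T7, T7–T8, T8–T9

A tree decomposition must satisfy three properties: every vertex lies in some bag; for every edge, both endpoints lie together in some bag; and for every vertex, the bags containing it form a connected subtree. Here vertex 8 appears in no bag, so the decomposition is invalid.

No — vertex 8 appears in no bag.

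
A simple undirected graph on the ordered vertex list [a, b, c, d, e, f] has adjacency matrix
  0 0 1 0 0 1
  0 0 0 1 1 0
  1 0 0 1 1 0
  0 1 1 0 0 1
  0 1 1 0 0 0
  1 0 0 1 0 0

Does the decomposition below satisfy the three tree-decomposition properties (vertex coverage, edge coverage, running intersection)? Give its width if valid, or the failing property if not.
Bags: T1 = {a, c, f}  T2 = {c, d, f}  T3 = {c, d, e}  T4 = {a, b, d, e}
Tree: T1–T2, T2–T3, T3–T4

A tree decomposition must satisfy three properties: every vertex lies in some bag; for every edge, both endpoints lie together in some bag; and for every vertex, the bags containing it form a connected subtree. Here bags containing vertex a are not connected in the tree, so the decomposition is invalid.

No — bags containing vertex a are not connected in the tree.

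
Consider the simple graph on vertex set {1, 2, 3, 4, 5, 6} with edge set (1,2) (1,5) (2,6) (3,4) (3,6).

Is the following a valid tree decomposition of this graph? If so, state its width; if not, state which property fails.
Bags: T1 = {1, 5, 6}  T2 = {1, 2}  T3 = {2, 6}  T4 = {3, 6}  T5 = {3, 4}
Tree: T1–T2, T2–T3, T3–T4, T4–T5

No — bags containing vertex 6 are not connected in the tree.

A tree decomposition must satisfy three properties: every vertex lies in some bag; for every edge, both endpoints lie together in some bag; and for every vertex, the bags containing it form a connected subtree. Here bags containing vertex 6 are not connected in the tree, so the decomposition is invalid.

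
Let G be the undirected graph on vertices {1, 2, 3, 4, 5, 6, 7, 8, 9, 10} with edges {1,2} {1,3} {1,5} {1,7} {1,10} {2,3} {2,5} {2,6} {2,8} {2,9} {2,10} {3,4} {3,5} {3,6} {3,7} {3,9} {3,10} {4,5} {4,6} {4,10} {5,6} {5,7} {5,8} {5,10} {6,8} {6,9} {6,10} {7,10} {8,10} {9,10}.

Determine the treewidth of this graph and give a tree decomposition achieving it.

Treewidth 4.
One such decomposition:
Bags: B1 = {2, 3, 5, 6, 10}  B2 = {2, 3, 6, 9, 10}  B3 = {3, 4, 5, 6, 10}  B4 = {1, 2, 3, 5, 10}  B5 = {2, 5, 6, 8, 10}  B6 = {1, 3, 5, 7, 10}
Tree: B1–B2, B1–B3, B1–B4, B1–B5, B4–B6

Each bag holds 5 vertices, so the decomposition has width 4, which upper-bounds the treewidth. Conversely, {2, 5, 6, 8, 10} is a clique of size 5, and the vertices of any clique must share a bag in every tree decomposition; so some bag has ≥ 5 vertices and tw(G) ≥ 4. Hence tw(G) = 4 exactly.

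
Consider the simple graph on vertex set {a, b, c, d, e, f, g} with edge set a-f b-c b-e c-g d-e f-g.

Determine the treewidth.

1

A width-1 tree decomposition is:
Bags: B1 = {a, f}  B2 = {f, g}  B3 = {c, g}  B4 = {b, c}  B5 = {b, e}  B6 = {d, e}
Tree: B1–B2, B2–B3, B3–B4, B4–B5, B5–B6
The largest bag has 2 vertices, giving width 1; this decomposition certifies tw(G) ≤ 1. Any graph with an edge has treewidth ≥ 1, and G has the edge a–f. Hence tw(G) = 1 exactly.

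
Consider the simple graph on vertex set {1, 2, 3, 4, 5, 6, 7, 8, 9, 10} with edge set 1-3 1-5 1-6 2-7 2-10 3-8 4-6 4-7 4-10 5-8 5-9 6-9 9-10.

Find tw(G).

2

A width-2 tree decomposition is:
Bags: B1 = {2, 4, 7}  B2 = {2, 4, 10}  B3 = {4, 6, 10}  B4 = {6, 9, 10}  B5 = {1, 6, 9}  B6 = {1, 5, 9}  B7 = {1, 3, 5}  B8 = {3, 5, 8}
Tree: B1–B2, B2–B3, B3–B4, B4–B5, B5–B6, B6–B7, B7–B8
Every bag has size at most 3, so the width is 3 − 1 = 2 and tw(G) ≤ 2. For the lower bound, G contains the cycle 7–2–10–4–7, so G is not a forest; only forests have treewidth ≤ 1, hence tw(G) ≥ 2. Therefore the treewidth is 2.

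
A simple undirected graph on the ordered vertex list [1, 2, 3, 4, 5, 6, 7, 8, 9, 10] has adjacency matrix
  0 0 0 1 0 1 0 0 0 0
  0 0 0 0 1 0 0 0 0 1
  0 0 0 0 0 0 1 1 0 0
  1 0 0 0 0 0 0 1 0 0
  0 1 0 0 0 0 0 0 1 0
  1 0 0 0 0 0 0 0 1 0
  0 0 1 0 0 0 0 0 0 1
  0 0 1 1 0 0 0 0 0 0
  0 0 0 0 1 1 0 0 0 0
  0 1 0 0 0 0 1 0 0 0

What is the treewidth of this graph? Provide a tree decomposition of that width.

Treewidth 2.
Bags: B1 = {3, 7, 8}  B2 = {4, 7, 8}  B3 = {1, 4, 7}  B4 = {1, 6, 7}  B5 = {6, 7, 9}  B6 = {5, 7, 9}  B7 = {2, 5, 7}  B8 = {2, 7, 10}
Tree: B1–B2, B2–B3, B3–B4, B4–B5, B5–B6, B6–B7, B7–B8

Each bag holds 3 vertices, so the decomposition has width 2, which upper-bounds the treewidth. Since 7–3–8–4–1–6–9–5–2–10–7 is a cycle in G, G is not acyclic. Forests are exactly the graphs of treewidth ≤ 1, so tw(G) ≥ 2. Hence tw(G) = 2 exactly.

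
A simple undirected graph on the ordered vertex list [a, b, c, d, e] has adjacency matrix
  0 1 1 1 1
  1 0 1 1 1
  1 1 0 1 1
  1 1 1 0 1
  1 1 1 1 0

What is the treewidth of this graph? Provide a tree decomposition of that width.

With just one bag of size 5, the width is 5 − 1 = 4, so tw(G) ≤ 4. Conversely, {a, b, c, d, e} is a clique of size 5, and the vertices of any clique must share a bag in every tree decomposition; so some bag has ≥ 5 vertices and tw(G) ≥ 4. Combining the bounds, tw(G) = 4.

Treewidth 4.
Bags: B1 = {a, b, c, d, e}
Tree: (single bag)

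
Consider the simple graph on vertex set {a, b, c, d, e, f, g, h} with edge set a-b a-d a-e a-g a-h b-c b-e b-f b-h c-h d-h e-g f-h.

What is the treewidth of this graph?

A width-2 tree decomposition is:
Bags: B1 = {a, b, e}  B2 = {a, b, h}  B3 = {b, c, h}  B4 = {a, e, g}  B5 = {b, f, h}  B6 = {a, d, h}
Tree: B1–B2, B2–B3, B1–B4, B3–B5, B2–B6
Every bag has size at most 3, so the width is 3 − 1 = 2 and tw(G) ≤ 2. On the other hand G contains the 3-clique {a, e, g}. A clique must lie in a single bag of any decomposition, so no decomposition can have width below 2. Combining the bounds, tw(G) = 2.

2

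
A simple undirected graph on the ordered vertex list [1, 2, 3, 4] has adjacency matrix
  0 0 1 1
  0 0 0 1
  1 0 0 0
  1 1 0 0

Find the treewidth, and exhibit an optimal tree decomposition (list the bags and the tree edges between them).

The largest bag has 2 vertices, giving width 1; this decomposition certifies tw(G) ≤ 1. Since G has at least one edge (e.g. 2–4), it is not an edgeless graph, so tw(G) ≥ 1. The upper and lower bounds meet at 1, so that is the treewidth.

Treewidth 1.
One optimal decomposition is:
Bags: B1 = {2, 4}  B2 = {1, 4}  B3 = {1, 3}
Tree: B1–B2, B2–B3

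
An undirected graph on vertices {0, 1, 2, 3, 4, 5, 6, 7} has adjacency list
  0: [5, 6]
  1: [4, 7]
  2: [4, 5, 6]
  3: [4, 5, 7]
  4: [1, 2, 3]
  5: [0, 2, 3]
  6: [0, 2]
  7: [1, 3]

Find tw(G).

A width-2 tree decomposition is:
Bags: B1 = {1, 4, 7}  B2 = {3, 4, 7}  B3 = {2, 3, 4}  B4 = {2, 3, 5}  B5 = {2, 5, 6}  B6 = {0, 5, 6}
Tree: B1–B2, B2–B3, B3–B4, B4–B5, B5–B6
Each bag holds 3 vertices, so the decomposition has width 2, which upper-bounds the treewidth. For the lower bound, G contains the cycle 1–7–3–4–1, so G is not a forest; only forests have treewidth ≤ 1, hence tw(G) ≥ 2. The upper and lower bounds meet at 2, so that is the treewidth.

2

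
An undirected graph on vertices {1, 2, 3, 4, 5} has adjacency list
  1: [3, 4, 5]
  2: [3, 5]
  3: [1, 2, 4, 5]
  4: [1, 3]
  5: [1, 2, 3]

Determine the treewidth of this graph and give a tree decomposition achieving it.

Treewidth 2.
Bags: B1 = {2, 3, 5}  B2 = {1, 3, 5}  B3 = {1, 3, 4}
Tree: B1–B2, B2–B3

The largest bag has 3 vertices, giving width 2; this decomposition certifies tw(G) ≤ 2. For the lower bound, the 3 vertices {1, 3, 4} are pairwise adjacent, and any tree decomposition puts a clique entirely inside one bag — forcing width ≥ 2. Hence tw(G) = 2 exactly.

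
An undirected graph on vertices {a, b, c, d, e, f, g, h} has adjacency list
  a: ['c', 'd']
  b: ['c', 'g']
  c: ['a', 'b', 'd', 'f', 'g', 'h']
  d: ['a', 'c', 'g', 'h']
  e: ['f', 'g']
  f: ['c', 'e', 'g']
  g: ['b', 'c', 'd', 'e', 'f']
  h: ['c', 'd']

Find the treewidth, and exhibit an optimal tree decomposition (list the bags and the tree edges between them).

Each bag holds 3 vertices, so the decomposition has width 2, which upper-bounds the treewidth. For the lower bound, the 3 vertices {e, f, g} are pairwise adjacent, and any tree decomposition puts a clique entirely inside one bag — forcing width ≥ 2. The upper and lower bounds meet at 2, so that is the treewidth.

Treewidth 2.
Bags: B1 = {c, d, g}  B2 = {c, f, g}  B3 = {e, f, g}  B4 = {c, d, h}  B5 = {a, c, d}  B6 = {b, c, g}
Tree: B1–B2, B2–B3, B1–B4, B1–B5, B2–B6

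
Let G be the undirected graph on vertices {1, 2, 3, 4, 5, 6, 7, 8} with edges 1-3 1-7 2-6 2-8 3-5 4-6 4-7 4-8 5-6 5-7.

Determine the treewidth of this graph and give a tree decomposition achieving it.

The largest bag has 3 vertices, giving width 2; this decomposition certifies tw(G) ≤ 2. The edges 8–2–6–4–8 form a cycle, so G is not a tree and its treewidth is at least 2. The upper and lower bounds meet at 2, so that is the treewidth.

Treewidth 2.
One such decomposition:
Bags: B1 = {2, 4, 8}  B2 = {2, 4, 6}  B3 = {4, 6, 7}  B4 = {5, 6, 7}  B5 = {1, 5, 7}  B6 = {1, 3, 5}
Tree: B1–B2, B2–B3, B3–B4, B4–B5, B5–B6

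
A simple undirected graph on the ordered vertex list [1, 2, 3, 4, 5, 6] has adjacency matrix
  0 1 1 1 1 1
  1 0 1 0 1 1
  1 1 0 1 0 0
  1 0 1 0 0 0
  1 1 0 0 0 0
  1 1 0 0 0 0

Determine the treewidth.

2

A width-2 tree decomposition is:
Bags: B1 = {1, 2, 3}  B2 = {1, 3, 4}  B3 = {1, 2, 6}  B4 = {1, 2, 5}
Tree: B1–B2, B1–B3, B3–B4
Each bag holds 3 vertices, so the decomposition has width 2, which upper-bounds the treewidth. On the other hand G contains the 3-clique {1, 2, 3}. A clique must lie in a single bag of any decomposition, so no decomposition can have width below 2. Combining the bounds, tw(G) = 2.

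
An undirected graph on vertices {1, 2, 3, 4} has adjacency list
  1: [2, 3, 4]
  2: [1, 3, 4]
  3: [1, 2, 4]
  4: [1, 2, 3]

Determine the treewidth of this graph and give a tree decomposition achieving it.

With just one bag of size 4, the width is 4 − 1 = 3, so tw(G) ≤ 3. On the other hand G contains the 4-clique {1, 2, 3, 4}. A clique must lie in a single bag of any decomposition, so no decomposition can have width below 3. The upper and lower bounds meet at 3, so that is the treewidth.

Treewidth 3.
One such decomposition:
Bags: B1 = {1, 2, 3, 4}
Tree: (single bag)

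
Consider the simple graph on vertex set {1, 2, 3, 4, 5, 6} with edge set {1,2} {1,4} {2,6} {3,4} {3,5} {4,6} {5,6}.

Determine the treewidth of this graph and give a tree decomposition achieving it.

The largest bag has 3 vertices, giving width 2; this decomposition certifies tw(G) ≤ 2. Since 2–1–4–6–2 is a cycle in G, G is not acyclic. Forests are exactly the graphs of treewidth ≤ 1, so tw(G) ≥ 2. Therefore the treewidth is 2.

Treewidth 2.
One such decomposition:
Bags: B1 = {1, 2, 6}  B2 = {1, 4, 6}  B3 = {4, 5, 6}  B4 = {3, 4, 5}
Tree: B1–B2, B2–B3, B3–B4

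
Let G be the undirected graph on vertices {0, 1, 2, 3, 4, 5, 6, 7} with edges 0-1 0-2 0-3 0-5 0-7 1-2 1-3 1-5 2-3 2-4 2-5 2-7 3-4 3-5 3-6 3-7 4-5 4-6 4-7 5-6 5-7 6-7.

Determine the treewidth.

4

A width-4 tree decomposition is:
Bags: B1 = {0, 2, 3, 5, 7}  B2 = {2, 3, 4, 5, 7}  B3 = {3, 4, 5, 6, 7}  B4 = {0, 1, 2, 3, 5}
Tree: B1–B2, B2–B3, B1–B4
The largest bag has 5 vertices, giving width 4; this decomposition certifies tw(G) ≤ 4. On the other hand G contains the 5-clique {0, 1, 2, 3, 5}. A clique must lie in a single bag of any decomposition, so no decomposition can have width below 4. Therefore the treewidth is 4.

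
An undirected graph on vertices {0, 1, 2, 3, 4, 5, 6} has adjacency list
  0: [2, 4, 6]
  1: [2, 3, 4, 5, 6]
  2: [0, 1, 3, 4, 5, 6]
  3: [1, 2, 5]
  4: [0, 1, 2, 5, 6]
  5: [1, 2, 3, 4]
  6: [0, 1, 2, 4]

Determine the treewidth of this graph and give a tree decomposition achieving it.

The largest bag has 4 vertices, giving width 3; this decomposition certifies tw(G) ≤ 3. On the other hand G contains the 4-clique {0, 2, 4, 6}. A clique must lie in a single bag of any decomposition, so no decomposition can have width below 3. Combining the bounds, tw(G) = 3.

Treewidth 3.
One such decomposition:
Bags: B1 = {1, 2, 4, 6}  B2 = {1, 2, 4, 5}  B3 = {0, 2, 4, 6}  B4 = {1, 2, 3, 5}
Tree: B1–B2, B1–B3, B2–B4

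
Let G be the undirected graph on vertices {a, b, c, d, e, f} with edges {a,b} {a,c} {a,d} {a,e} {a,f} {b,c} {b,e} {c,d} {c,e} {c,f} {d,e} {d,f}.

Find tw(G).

A width-3 tree decomposition is:
Bags: B1 = {a, c, d, e}  B2 = {a, c, d, f}  B3 = {a, b, c, e}
Tree: B1–B2, B1–B3
Each bag holds 4 vertices, so the decomposition has width 3, which upper-bounds the treewidth. For the lower bound, the 4 vertices {a, c, d, e} are pairwise adjacent, and any tree decomposition puts a clique entirely inside one bag — forcing width ≥ 3. Therefore the treewidth is 3.

3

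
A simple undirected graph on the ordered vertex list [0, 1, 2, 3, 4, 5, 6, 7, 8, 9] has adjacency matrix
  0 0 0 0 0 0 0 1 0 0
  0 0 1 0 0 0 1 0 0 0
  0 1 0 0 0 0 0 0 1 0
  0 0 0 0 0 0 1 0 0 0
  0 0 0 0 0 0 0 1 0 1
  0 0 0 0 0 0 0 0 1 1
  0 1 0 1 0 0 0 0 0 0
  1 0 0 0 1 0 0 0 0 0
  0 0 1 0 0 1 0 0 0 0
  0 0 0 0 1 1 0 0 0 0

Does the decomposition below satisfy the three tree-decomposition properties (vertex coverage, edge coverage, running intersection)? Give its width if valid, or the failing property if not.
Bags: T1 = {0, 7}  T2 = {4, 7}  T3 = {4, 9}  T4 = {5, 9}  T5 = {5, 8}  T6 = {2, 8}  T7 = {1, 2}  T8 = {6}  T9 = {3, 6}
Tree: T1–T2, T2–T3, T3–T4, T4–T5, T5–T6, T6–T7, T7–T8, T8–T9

A tree decomposition must satisfy three properties: every vertex lies in some bag; for every edge, both endpoints lie together in some bag; and for every vertex, the bags containing it form a connected subtree. Here edge (1,6) lies in no bag, so the decomposition is invalid.

No — edge (1,6) lies in no bag.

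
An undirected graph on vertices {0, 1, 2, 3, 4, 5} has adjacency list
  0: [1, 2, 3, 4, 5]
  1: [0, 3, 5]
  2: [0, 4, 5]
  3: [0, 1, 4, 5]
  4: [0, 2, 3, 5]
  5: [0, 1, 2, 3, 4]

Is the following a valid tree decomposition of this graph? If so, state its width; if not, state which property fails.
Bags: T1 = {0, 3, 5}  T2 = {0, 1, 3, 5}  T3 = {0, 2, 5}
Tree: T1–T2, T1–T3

A tree decomposition must satisfy three properties: every vertex lies in some bag; for every edge, both endpoints lie together in some bag; and for every vertex, the bags containing it form a connected subtree. Here vertex 4 appears in no bag, so the decomposition is invalid.

No — vertex 4 appears in no bag.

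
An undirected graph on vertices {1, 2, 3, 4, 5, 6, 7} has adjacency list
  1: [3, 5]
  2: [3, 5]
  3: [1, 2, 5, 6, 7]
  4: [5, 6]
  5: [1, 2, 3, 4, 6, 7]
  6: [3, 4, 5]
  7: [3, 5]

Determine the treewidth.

A width-2 tree decomposition is:
Bags: B1 = {3, 5, 6}  B2 = {2, 3, 5}  B3 = {3, 5, 7}  B4 = {4, 5, 6}  B5 = {1, 3, 5}
Tree: B1–B2, B2–B3, B1–B4, B2–B5
The largest bag has 3 vertices, giving width 2; this decomposition certifies tw(G) ≤ 2. For the lower bound, the 3 vertices {1, 3, 5} are pairwise adjacent, and any tree decomposition puts a clique entirely inside one bag — forcing width ≥ 2. Hence tw(G) = 2 exactly.

2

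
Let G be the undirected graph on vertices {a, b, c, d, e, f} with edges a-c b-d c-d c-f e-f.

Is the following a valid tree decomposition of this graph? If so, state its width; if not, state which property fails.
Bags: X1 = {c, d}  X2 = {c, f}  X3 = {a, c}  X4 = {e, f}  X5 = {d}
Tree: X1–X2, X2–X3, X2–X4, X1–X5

No — vertex b appears in no bag.

A tree decomposition must satisfy three properties: every vertex lies in some bag; for every edge, both endpoints lie together in some bag; and for every vertex, the bags containing it form a connected subtree. Here vertex b appears in no bag, so the decomposition is invalid.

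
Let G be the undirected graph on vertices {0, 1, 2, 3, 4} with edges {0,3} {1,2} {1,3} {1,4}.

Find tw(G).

A width-1 tree decomposition is:
Bags: B1 = {1, 4}  B2 = {1, 2}  B3 = {1, 3}  B4 = {0, 3}
Tree: B1–B2, B2–B3, B3–B4
The largest bag has 2 vertices, giving width 1; this decomposition certifies tw(G) ≤ 1. G has an edge, so its treewidth is at least 1. The upper and lower bounds meet at 1, so that is the treewidth.

1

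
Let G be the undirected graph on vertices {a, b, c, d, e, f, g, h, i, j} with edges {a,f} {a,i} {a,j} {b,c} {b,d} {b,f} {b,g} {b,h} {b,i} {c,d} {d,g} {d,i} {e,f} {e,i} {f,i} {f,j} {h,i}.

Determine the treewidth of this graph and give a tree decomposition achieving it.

The largest bag has 3 vertices, giving width 2; this decomposition certifies tw(G) ≤ 2. Conversely, {a, f, j} is a clique of size 3, and the vertices of any clique must share a bag in every tree decomposition; so some bag has ≥ 3 vertices and tw(G) ≥ 2. The upper and lower bounds meet at 2, so that is the treewidth.

Treewidth 2.
One optimal decomposition is:
Bags: B1 = {b, d, i}  B2 = {b, f, i}  B3 = {a, f, i}  B4 = {e, f, i}  B5 = {b, h, i}  B6 = {a, f, j}  B7 = {b, d, g}  B8 = {b, c, d}
Tree: B1–B2, B2–B3, B2–B4, B2–B5, B3–B6, B1–B7, B1–B8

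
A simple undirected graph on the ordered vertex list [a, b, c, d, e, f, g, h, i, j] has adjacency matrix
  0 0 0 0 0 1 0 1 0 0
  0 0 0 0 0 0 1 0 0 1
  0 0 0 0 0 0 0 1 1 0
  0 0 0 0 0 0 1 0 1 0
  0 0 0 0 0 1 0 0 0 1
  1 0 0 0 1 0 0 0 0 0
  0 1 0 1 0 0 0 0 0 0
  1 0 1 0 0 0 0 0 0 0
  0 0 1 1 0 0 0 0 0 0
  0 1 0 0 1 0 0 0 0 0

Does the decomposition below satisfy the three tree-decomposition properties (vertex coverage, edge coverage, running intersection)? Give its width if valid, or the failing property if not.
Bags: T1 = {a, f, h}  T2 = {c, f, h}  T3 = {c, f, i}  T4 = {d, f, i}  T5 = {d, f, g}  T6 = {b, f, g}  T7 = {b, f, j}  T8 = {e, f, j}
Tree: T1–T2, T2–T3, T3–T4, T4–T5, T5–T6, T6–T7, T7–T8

Checking the three conditions: (i) the bags cover all of {a, b, c, d, e, f, g, h, i, j}; (ii) for each edge, some bag contains both endpoints; (iii) the bags containing any fixed vertex form a subtree. All hold, so the decomposition is valid with width 3 − 1 = 2.

Yes; width 2.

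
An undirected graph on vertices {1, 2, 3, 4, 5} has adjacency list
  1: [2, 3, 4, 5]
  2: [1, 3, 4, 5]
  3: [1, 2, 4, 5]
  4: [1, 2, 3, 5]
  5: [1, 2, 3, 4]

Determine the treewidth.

A width-4 tree decomposition is:
Bags: B1 = {1, 2, 3, 4, 5}
Tree: (single bag)
With just one bag of size 5, the width is 5 − 1 = 4, so tw(G) ≤ 4. Conversely, {1, 2, 3, 4, 5} is a clique of size 5, and the vertices of any clique must share a bag in every tree decomposition; so some bag has ≥ 5 vertices and tw(G) ≥ 4. Therefore the treewidth is 4.

4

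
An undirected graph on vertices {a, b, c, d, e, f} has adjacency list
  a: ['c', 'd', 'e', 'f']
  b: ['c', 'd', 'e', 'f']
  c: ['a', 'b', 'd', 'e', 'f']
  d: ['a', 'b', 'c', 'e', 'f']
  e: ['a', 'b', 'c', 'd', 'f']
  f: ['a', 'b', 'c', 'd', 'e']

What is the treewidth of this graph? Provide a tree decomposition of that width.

The largest bag has 5 vertices, giving width 4; this decomposition certifies tw(G) ≤ 4. On the other hand G contains the 5-clique {a, c, d, e, f}. A clique must lie in a single bag of any decomposition, so no decomposition can have width below 4. The upper and lower bounds meet at 4, so that is the treewidth.

Treewidth 4.
One optimal decomposition is:
Bags: B1 = {b, c, d, e, f}  B2 = {a, c, d, e, f}
Tree: B1–B2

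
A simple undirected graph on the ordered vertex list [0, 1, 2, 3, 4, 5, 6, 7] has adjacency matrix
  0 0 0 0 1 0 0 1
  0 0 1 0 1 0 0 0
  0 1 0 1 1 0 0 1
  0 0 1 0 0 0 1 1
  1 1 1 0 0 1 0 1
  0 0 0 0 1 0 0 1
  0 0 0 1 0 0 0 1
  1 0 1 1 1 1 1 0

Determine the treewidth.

A width-2 tree decomposition is:
Bags: B1 = {2, 4, 7}  B2 = {2, 3, 7}  B3 = {3, 6, 7}  B4 = {4, 5, 7}  B5 = {1, 2, 4}  B6 = {0, 4, 7}
Tree: B1–B2, B2–B3, B1–B4, B1–B5, B1–B6
Each bag holds 3 vertices, so the decomposition has width 2, which upper-bounds the treewidth. For the lower bound, the 3 vertices {1, 2, 4} are pairwise adjacent, and any tree decomposition puts a clique entirely inside one bag — forcing width ≥ 2. Hence tw(G) = 2 exactly.

2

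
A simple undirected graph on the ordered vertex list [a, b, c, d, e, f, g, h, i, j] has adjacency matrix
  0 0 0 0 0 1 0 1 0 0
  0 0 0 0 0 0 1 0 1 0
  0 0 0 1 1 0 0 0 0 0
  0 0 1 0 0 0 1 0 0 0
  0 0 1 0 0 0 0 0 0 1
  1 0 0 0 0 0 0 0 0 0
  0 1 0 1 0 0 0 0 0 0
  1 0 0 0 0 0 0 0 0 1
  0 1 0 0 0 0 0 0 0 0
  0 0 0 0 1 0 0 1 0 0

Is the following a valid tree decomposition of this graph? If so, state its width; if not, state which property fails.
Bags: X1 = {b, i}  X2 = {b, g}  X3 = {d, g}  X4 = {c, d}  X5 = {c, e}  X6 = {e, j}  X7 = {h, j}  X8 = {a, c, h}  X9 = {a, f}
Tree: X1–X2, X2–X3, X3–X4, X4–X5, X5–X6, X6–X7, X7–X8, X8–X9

No — bags containing vertex c are not connected in the tree.

A tree decomposition must satisfy three properties: every vertex lies in some bag; for every edge, both endpoints lie together in some bag; and for every vertex, the bags containing it form a connected subtree. Here bags containing vertex c are not connected in the tree, so the decomposition is invalid.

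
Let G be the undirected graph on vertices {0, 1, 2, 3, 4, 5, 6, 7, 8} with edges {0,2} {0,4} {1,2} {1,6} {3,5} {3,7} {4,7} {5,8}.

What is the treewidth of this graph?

A width-1 tree decomposition is:
Bags: B1 = {1, 6}  B2 = {1, 2}  B3 = {0, 2}  B4 = {0, 4}  B5 = {4, 7}  B6 = {3, 7}  B7 = {3, 5}  B8 = {5, 8}
Tree: B1–B2, B2–B3, B3–B4, B4–B5, B5–B6, B6–B7, B7–B8
The largest bag has 2 vertices, giving width 1; this decomposition certifies tw(G) ≤ 1. Since G has at least one edge (e.g. 6–1), it is not an edgeless graph, so tw(G) ≥ 1. Combining the bounds, tw(G) = 1.

1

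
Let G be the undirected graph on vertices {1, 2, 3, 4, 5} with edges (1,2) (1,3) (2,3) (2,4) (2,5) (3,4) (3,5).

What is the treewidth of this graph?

A width-2 tree decomposition is:
Bags: B1 = {1, 2, 3}  B2 = {2, 3, 4}  B3 = {2, 3, 5}
Tree: B1–B2, B2–B3
Every bag has size at most 3, so the width is 3 − 1 = 2 and tw(G) ≤ 2. Conversely, {1, 2, 3} is a clique of size 3, and the vertices of any clique must share a bag in every tree decomposition; so some bag has ≥ 3 vertices and tw(G) ≥ 2. Combining the bounds, tw(G) = 2.

2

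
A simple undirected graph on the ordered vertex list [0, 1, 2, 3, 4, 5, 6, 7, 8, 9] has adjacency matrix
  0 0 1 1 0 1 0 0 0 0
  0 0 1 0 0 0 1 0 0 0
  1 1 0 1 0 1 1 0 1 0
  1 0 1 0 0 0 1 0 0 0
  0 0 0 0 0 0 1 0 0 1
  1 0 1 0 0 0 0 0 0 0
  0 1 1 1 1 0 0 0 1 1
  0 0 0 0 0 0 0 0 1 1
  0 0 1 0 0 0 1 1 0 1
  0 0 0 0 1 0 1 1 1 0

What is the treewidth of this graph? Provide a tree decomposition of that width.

Treewidth 2.
One such decomposition:
Bags: B1 = {2, 3, 6}  B2 = {2, 6, 8}  B3 = {0, 2, 3}  B4 = {6, 8, 9}  B5 = {4, 6, 9}  B6 = {7, 8, 9}  B7 = {1, 2, 6}  B8 = {0, 2, 5}
Tree: B1–B2, B1–B3, B2–B4, B4–B5, B4–B6, B1–B7, B3–B8

Each bag holds 3 vertices, so the decomposition has width 2, which upper-bounds the treewidth. Conversely, {6, 8, 9} is a clique of size 3, and the vertices of any clique must share a bag in every tree decomposition; so some bag has ≥ 3 vertices and tw(G) ≥ 2. Therefore the treewidth is 2.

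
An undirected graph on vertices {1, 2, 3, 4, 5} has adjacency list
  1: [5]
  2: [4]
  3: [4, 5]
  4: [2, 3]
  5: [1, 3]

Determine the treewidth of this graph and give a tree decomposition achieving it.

Every bag has size at most 2, so the width is 2 − 1 = 1 and tw(G) ≤ 1. Since G has at least one edge (e.g. 1–5), it is not an edgeless graph, so tw(G) ≥ 1. Combining the bounds, tw(G) = 1.

Treewidth 1.
Bags: B1 = {1, 5}  B2 = {3, 5}  B3 = {3, 4}  B4 = {2, 4}
Tree: B1–B2, B2–B3, B3–B4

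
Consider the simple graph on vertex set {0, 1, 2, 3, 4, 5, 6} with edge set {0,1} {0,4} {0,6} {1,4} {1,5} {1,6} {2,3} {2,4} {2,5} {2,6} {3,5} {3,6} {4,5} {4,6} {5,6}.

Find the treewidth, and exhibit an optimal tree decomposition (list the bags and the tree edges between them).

Every bag has size at most 4, so the width is 4 − 1 = 3 and tw(G) ≤ 3. For the lower bound, the 4 vertices {2, 3, 5, 6} are pairwise adjacent, and any tree decomposition puts a clique entirely inside one bag — forcing width ≥ 3. Hence tw(G) = 3 exactly.

Treewidth 3.
Bags: B1 = {1, 4, 5, 6}  B2 = {2, 4, 5, 6}  B3 = {2, 3, 5, 6}  B4 = {0, 1, 4, 6}
Tree: B1–B2, B2–B3, B1–B4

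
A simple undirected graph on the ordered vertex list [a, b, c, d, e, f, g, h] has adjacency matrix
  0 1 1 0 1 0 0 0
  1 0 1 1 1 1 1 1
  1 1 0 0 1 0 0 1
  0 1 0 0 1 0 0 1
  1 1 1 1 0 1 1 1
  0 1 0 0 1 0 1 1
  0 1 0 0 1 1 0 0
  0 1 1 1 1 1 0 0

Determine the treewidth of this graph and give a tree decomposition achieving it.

The largest bag has 4 vertices, giving width 3; this decomposition certifies tw(G) ≤ 3. For the lower bound, the 4 vertices {b, e, f, g} are pairwise adjacent, and any tree decomposition puts a clique entirely inside one bag — forcing width ≥ 3. The upper and lower bounds meet at 3, so that is the treewidth.

Treewidth 3.
Bags: B1 = {b, c, e, h}  B2 = {a, b, c, e}  B3 = {b, d, e, h}  B4 = {b, e, f, h}  B5 = {b, e, f, g}
Tree: B1–B2, B1–B3, B3–B4, B4–B5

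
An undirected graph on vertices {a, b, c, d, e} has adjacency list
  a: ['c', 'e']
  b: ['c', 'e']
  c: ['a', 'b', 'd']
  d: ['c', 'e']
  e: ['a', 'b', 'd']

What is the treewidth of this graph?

2

A width-2 tree decomposition is:
Bags: B1 = {a, c, e}  B2 = {c, d, e}  B3 = {b, c, e}
Tree: B1–B2, B2–B3
Every bag has size at most 3, so the width is 3 − 1 = 2 and tw(G) ≤ 2. Since c–a–e–d–c is a cycle in G, G is not acyclic. Forests are exactly the graphs of treewidth ≤ 1, so tw(G) ≥ 2. Therefore the treewidth is 2.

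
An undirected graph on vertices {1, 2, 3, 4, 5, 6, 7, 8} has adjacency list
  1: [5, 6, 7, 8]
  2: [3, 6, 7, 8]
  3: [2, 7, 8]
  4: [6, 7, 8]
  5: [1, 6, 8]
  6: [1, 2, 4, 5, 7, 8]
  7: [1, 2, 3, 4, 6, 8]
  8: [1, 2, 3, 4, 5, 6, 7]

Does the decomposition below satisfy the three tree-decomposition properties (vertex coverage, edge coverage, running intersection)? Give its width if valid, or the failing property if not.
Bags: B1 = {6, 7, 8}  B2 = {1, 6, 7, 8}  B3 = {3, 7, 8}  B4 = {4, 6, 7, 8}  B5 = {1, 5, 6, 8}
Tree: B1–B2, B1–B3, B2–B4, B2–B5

A tree decomposition must satisfy three properties: every vertex lies in some bag; for every edge, both endpoints lie together in some bag; and for every vertex, the bags containing it form a connected subtree. Here vertex 2 appears in no bag, so the decomposition is invalid.

No — vertex 2 appears in no bag.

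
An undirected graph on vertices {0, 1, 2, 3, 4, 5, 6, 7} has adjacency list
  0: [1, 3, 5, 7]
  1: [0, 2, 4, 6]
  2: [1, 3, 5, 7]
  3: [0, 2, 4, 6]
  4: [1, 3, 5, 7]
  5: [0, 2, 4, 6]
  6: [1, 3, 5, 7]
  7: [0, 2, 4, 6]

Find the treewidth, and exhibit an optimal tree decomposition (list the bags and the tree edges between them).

Each bag holds 5 vertices, so the decomposition has width 4, which upper-bounds the treewidth. For the lower bound: the 5 vertex sets {2,3}, {0,1}, {4,7}, {5}, {6} are disjoint, each induces a connected subgraph, and every pair is joined by at least one edge of G. Contracting each set to a single vertex therefore yields K_{5} as a minor, and since treewidth is minor-monotone, tw(G) ≥ tw(K_{5}) = 4. Combining the bounds, tw(G) = 4.

Treewidth 4.
Bags: B1 = {1, 2, 3, 5, 7}  B2 = {0, 1, 3, 5, 7}  B3 = {1, 3, 4, 5, 7}  B4 = {1, 3, 5, 6, 7}
Tree: B1–B2, B2–B3, B3–B4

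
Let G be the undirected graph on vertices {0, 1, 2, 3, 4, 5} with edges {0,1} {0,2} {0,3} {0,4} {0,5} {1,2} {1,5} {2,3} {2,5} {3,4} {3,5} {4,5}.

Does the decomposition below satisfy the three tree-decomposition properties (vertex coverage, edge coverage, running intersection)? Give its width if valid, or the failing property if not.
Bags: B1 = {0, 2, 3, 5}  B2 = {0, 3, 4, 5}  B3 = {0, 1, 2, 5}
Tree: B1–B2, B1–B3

Yes; width 3.

Every vertex of G appears in some bag (union = {0, 1, 2, 3, 4, 5}); every edge is covered by a bag; and for each vertex v the set of bags containing v is connected in the bag tree. The decomposition is therefore valid. The largest bag has 4 vertices, so the width is 3.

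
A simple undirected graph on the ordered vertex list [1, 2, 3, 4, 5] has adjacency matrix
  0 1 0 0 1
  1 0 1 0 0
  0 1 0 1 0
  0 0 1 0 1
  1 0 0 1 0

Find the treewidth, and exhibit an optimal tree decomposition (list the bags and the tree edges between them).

Treewidth 2.
One optimal decomposition is:
Bags: B1 = {1, 2, 3}  B2 = {1, 3, 4}  B3 = {1, 4, 5}
Tree: B1–B2, B2–B3

Each bag holds 3 vertices, so the decomposition has width 2, which upper-bounds the treewidth. Since 1–2–3–4–5–1 is a cycle in G, G is not acyclic. Forests are exactly the graphs of treewidth ≤ 1, so tw(G) ≥ 2. The upper and lower bounds meet at 2, so that is the treewidth.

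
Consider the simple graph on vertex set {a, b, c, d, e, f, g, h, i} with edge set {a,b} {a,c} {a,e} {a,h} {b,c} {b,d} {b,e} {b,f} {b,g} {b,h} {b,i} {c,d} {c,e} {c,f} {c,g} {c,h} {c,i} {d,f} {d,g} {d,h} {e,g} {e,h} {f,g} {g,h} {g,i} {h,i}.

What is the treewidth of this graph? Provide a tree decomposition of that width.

The largest bag has 5 vertices, giving width 4; this decomposition certifies tw(G) ≤ 4. On the other hand G contains the 5-clique {b, c, d, g, h}. A clique must lie in a single bag of any decomposition, so no decomposition can have width below 4. Hence tw(G) = 4 exactly.

Treewidth 4.
Bags: B1 = {b, c, e, g, h}  B2 = {a, b, c, e, h}  B3 = {b, c, d, g, h}  B4 = {b, c, d, f, g}  B5 = {b, c, g, h, i}
Tree: B1–B2, B1–B3, B3–B4, B1–B5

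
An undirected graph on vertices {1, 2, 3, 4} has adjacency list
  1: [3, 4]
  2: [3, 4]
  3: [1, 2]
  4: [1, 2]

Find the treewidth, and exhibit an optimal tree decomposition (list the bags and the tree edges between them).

Treewidth 2.
One such decomposition:
Bags: B1 = {1, 2, 3}  B2 = {1, 2, 4}
Tree: B1–B2

Each bag holds 3 vertices, so the decomposition has width 2, which upper-bounds the treewidth. Since 2–3–1–4–2 is a cycle in G, G is not acyclic. Forests are exactly the graphs of treewidth ≤ 1, so tw(G) ≥ 2. The upper and lower bounds meet at 2, so that is the treewidth.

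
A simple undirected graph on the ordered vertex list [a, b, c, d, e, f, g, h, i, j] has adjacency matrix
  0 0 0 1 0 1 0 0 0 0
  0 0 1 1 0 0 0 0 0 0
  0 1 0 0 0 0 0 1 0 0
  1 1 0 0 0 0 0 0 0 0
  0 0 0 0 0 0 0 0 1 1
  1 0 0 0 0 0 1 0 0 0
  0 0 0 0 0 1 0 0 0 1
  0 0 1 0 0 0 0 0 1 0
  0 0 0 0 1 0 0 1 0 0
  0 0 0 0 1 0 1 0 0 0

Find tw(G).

2

A width-2 tree decomposition is:
Bags: B1 = {c, h, i}  B2 = {c, e, i}  B3 = {c, e, j}  B4 = {c, g, j}  B5 = {c, f, g}  B6 = {a, c, f}  B7 = {a, c, d}  B8 = {b, c, d}
Tree: B1–B2, B2–B3, B3–B4, B4–B5, B5–B6, B6–B7, B7–B8
Every bag has size at most 3, so the width is 3 − 1 = 2 and tw(G) ≤ 2. The edges c–h–i–e–j–g–f–a–d–b–c form a cycle, so G is not a tree and its treewidth is at least 2. Combining the bounds, tw(G) = 2.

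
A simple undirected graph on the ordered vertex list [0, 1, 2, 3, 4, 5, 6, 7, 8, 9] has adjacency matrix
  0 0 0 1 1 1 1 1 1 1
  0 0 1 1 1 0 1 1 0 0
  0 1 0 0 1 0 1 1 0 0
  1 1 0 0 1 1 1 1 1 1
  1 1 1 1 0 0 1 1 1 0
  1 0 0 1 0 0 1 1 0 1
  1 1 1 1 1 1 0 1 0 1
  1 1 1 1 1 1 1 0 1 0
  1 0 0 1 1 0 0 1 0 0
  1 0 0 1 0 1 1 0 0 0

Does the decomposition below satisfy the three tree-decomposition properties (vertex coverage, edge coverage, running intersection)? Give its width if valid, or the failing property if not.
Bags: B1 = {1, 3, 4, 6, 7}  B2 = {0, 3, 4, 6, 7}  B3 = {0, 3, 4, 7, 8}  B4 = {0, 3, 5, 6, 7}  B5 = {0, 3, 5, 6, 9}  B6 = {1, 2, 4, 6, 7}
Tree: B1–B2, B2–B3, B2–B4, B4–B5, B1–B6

Every vertex of G appears in some bag (union = {0, 1, 2, 3, 4, 5, 6, 7, 8, 9}); every edge is covered by a bag; and for each vertex v the set of bags containing v is connected in the bag tree. The decomposition is therefore valid. The largest bag has 5 vertices, so the width is 4.

Yes; width 4.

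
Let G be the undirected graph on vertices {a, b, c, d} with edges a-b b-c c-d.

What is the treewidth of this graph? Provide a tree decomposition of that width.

Every bag has size at most 2, so the width is 2 − 1 = 1 and tw(G) ≤ 1. Since G has at least one edge (e.g. a–b), it is not an edgeless graph, so tw(G) ≥ 1. Combining the bounds, tw(G) = 1.

Treewidth 1.
One optimal decomposition is:
Bags: B1 = {a, b}  B2 = {b, c}  B3 = {c, d}
Tree: B1–B2, B2–B3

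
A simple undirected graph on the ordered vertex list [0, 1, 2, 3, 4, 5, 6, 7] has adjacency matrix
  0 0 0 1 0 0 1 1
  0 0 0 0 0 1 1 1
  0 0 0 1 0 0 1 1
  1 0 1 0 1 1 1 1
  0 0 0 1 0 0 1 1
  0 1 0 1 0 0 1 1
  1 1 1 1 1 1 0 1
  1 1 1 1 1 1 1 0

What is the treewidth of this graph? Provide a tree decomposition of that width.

Treewidth 3.
One such decomposition:
Bags: B1 = {3, 5, 6, 7}  B2 = {2, 3, 6, 7}  B3 = {0, 3, 6, 7}  B4 = {1, 5, 6, 7}  B5 = {3, 4, 6, 7}
Tree: B1–B2, B2–B3, B1–B4, B3–B5

Each bag holds 4 vertices, so the decomposition has width 3, which upper-bounds the treewidth. On the other hand G contains the 4-clique {1, 5, 6, 7}. A clique must lie in a single bag of any decomposition, so no decomposition can have width below 3. Combining the bounds, tw(G) = 3.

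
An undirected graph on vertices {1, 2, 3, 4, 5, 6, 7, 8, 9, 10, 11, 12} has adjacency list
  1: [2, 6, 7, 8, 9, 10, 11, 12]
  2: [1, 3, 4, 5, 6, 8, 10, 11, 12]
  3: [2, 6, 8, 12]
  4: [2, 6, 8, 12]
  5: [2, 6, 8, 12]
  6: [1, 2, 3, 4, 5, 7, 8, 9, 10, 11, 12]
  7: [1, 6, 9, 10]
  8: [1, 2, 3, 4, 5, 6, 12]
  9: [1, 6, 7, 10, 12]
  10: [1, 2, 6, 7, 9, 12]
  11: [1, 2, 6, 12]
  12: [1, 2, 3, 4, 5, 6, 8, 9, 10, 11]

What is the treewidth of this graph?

4

A width-4 tree decomposition is:
Bags: B1 = {2, 3, 6, 8, 12}  B2 = {1, 2, 6, 8, 12}  B3 = {2, 5, 6, 8, 12}  B4 = {1, 2, 6, 11, 12}  B5 = {1, 2, 6, 10, 12}  B6 = {2, 4, 6, 8, 12}  B7 = {1, 6, 9, 10, 12}  B8 = {1, 6, 7, 9, 10}
Tree: B1–B2, B2–B3, B2–B4, B4–B5, B2–B6, B5–B7, B7–B8
The largest bag has 5 vertices, giving width 4; this decomposition certifies tw(G) ≤ 4. For the lower bound, the 5 vertices {1, 6, 9, 10, 12} are pairwise adjacent, and any tree decomposition puts a clique entirely inside one bag — forcing width ≥ 4. Therefore the treewidth is 4.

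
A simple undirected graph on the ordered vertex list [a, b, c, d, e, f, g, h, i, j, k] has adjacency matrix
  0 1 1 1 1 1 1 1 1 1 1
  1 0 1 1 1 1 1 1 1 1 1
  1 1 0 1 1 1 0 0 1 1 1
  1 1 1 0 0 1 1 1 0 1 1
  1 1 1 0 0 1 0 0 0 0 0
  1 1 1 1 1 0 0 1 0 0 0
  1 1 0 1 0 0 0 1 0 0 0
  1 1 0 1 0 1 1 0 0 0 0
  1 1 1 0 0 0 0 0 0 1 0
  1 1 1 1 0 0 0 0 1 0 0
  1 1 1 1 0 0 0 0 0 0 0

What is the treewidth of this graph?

A width-4 tree decomposition is:
Bags: B1 = {a, b, c, d, k}  B2 = {a, b, c, d, f}  B3 = {a, b, d, f, h}  B4 = {a, b, c, d, j}  B5 = {a, b, c, i, j}  B6 = {a, b, c, e, f}  B7 = {a, b, d, g, h}
Tree: B1–B2, B2–B3, B2–B4, B4–B5, B2–B6, B3–B7
Every bag has size at most 5, so the width is 5 − 1 = 4 and tw(G) ≤ 4. Conversely, {a, b, d, g, h} is a clique of size 5, and the vertices of any clique must share a bag in every tree decomposition; so some bag has ≥ 5 vertices and tw(G) ≥ 4. Combining the bounds, tw(G) = 4.

4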